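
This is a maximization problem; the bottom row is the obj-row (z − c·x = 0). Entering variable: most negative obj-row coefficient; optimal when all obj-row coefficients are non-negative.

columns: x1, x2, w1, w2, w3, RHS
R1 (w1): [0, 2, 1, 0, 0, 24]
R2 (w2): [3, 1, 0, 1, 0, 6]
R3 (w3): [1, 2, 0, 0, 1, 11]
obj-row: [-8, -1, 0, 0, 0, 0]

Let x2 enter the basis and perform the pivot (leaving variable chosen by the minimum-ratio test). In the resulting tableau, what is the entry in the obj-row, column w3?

1/2

Ratio test on column x2 — row 1: 24/2 = 12; row 2: 6/1 = 6; row 3: 11/2 = 11/2. Minimum is 11/2 at row 3 (w3 leaves); pivot element 2.
Divide row 3 by 2; eliminate column x2 from the other rows.
obj-row update in column w3: 0 − (-1)·(1/2) = 1/2.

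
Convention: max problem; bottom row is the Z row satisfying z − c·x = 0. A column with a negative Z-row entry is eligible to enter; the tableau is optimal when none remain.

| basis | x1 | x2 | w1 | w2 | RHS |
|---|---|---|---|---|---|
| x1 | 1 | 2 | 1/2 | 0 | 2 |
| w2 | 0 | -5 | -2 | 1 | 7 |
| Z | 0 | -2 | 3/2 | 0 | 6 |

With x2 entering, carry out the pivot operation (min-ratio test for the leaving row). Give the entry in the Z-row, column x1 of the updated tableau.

1

Ratio test on column x2 — row 1: 2/2 = 1; row 2: entry -5 ≤ 0. Minimum is 1 at row 1 (x1 leaves); pivot element 2.
Divide row 1 by 2; eliminate column x2 from the other rows.
Z-row update in column x1: 0 − (-2)·(1/2) = 1.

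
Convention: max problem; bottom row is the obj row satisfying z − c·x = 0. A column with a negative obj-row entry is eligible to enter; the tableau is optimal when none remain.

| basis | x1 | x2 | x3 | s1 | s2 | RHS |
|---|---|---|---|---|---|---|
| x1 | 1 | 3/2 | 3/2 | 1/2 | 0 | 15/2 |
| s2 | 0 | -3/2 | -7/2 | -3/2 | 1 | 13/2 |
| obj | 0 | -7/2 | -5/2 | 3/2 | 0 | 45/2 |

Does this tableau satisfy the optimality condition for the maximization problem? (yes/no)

The obj-row has a negative entry -7/2 in column x2, so it is not optimal.

no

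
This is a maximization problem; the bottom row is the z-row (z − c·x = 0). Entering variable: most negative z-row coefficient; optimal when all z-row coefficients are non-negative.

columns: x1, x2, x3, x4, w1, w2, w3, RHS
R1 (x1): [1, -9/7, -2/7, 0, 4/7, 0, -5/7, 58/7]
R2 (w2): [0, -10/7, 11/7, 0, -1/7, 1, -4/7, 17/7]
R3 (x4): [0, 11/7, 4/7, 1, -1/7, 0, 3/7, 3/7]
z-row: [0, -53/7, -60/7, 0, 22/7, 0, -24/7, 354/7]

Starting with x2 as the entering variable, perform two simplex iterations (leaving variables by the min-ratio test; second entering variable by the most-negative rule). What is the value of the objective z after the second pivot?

57

Ratio test on column x2 — row 1: entry -9/7 ≤ 0; row 2: entry -10/7 ≤ 0; row 3: (3/7)/(11/7) = 3/11. Minimum is 3/11 at row 3 (x4 leaves); pivot element 11/7.
Pivot on row 3; the z-row RHS becomes 354/7 − (-53/7)·(3/11) = 579/11.
Next entering variable (most negative z-row entry -64/11): x3.
Ratio test on column x3 — row 1: (95/11)/(2/11) = 95/2; row 2: (31/11)/(23/11) = 31/23; row 3: (3/11)/(4/11) = 3/4. Minimum is 3/4 at row 3 (x2 leaves); pivot element 4/11.
After the second pivot the z-row RHS is 579/11 − (-64/11)·(3/4) = 57.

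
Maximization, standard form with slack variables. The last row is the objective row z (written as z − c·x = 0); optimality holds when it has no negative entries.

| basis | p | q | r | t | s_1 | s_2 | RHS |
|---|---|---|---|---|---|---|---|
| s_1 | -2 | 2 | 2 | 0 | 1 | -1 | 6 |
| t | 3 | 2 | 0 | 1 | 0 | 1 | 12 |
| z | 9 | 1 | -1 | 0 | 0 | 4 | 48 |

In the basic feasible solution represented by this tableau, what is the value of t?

t is basic (row 2); its value is the RHS of that row, 12.

12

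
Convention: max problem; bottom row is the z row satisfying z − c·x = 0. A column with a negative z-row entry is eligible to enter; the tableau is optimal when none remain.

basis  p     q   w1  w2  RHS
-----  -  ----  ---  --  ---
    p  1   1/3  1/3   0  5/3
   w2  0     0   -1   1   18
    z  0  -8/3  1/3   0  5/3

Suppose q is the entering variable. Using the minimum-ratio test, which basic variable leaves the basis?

p

Column q entries and ratios — p: (5/3)/(1/3) = 5; w2: 0 ≤ 0, skip.
Smallest ratio is 5 in the row of p, so p leaves.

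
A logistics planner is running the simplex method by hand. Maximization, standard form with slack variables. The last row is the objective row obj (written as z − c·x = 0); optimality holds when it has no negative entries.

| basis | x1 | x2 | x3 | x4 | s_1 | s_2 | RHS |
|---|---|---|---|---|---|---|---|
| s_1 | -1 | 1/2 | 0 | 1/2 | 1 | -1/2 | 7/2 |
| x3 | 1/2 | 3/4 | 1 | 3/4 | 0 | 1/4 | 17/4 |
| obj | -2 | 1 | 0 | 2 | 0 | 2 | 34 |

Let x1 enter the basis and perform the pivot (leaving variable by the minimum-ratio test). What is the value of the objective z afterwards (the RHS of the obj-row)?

Ratio test on column x1 — row 1: entry -1 ≤ 0; row 2: (17/4)/(1/2) = 17/2. Minimum is 17/2 at row 2 (x3 leaves); pivot element 1/2.
Pivot on row 2; the obj-row RHS becomes 34 − (-2)·(17/2) = 51.

51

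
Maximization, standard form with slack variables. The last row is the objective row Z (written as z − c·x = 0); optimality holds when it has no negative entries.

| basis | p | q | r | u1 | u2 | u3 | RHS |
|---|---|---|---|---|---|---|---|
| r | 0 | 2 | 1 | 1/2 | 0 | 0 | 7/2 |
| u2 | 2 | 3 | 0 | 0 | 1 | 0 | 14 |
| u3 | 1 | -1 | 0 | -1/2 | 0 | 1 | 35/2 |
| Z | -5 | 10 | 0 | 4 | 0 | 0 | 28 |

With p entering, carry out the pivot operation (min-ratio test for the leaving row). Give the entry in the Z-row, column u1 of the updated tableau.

4

Ratio test on column p — row 1: entry 0 ≤ 0; row 2: 14/2 = 7; row 3: (35/2)/1 = 35/2. Minimum is 7 at row 2 (u2 leaves); pivot element 2.
Divide row 2 by 2; eliminate column p from the other rows.
Z-row update in column u1: 4 − (-5)·0 = 4.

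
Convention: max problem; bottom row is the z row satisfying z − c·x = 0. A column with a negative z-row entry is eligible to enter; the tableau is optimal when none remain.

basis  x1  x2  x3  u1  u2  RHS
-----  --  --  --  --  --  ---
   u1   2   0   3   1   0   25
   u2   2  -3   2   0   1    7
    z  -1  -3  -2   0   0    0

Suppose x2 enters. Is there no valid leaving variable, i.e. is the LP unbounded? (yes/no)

yes

Every constraint-row entry in column x2 is ≤ 0, so increasing x2 is unbounded.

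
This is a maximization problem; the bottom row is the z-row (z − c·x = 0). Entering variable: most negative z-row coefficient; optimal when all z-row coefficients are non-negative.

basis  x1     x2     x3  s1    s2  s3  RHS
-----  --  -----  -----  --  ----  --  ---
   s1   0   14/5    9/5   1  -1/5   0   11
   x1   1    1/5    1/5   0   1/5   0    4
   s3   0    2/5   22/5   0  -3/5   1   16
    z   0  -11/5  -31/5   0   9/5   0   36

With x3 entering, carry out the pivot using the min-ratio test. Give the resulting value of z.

Ratio test on column x3 — row 1: 11/(9/5) = 55/9; row 2: 4/(1/5) = 20; row 3: 16/(22/5) = 40/11. Minimum is 40/11 at row 3 (s3 leaves); pivot element 22/5.
Pivot on row 3; the z-row RHS becomes 36 − (-31/5)·(40/11) = 644/11.

644/11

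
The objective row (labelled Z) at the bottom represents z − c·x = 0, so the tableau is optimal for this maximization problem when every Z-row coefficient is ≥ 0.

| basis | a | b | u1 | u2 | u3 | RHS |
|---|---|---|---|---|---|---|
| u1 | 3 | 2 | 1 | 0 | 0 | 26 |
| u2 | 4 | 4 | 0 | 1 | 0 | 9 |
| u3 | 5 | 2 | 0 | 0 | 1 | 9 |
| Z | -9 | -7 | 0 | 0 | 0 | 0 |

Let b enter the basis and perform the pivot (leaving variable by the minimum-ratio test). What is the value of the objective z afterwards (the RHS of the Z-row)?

63/4

Ratio test on column b — row 1: 26/2 = 13; row 2: 9/4 = 9/4; row 3: 9/2 = 9/2. Minimum is 9/4 at row 2 (u2 leaves); pivot element 4.
Pivot on row 2; the Z-row RHS becomes 0 − (-7)·(9/4) = 63/4.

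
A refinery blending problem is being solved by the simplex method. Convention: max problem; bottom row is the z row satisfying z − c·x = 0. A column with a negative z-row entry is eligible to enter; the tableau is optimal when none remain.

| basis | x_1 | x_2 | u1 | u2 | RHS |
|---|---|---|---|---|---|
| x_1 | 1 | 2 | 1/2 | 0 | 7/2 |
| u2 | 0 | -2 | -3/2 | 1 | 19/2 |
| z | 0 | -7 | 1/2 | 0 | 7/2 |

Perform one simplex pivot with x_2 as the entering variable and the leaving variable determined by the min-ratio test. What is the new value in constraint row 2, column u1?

Ratio test on column x_2 — row 1: (7/2)/2 = 7/4; row 2: entry -2 ≤ 0. Minimum is 7/4 at row 1 (x_1 leaves); pivot element 2.
Divide row 1 by 2; eliminate column x_2 from the other rows.
Row 2 update in column u1: -3/2 − (-2)·(1/4) = -1.

-1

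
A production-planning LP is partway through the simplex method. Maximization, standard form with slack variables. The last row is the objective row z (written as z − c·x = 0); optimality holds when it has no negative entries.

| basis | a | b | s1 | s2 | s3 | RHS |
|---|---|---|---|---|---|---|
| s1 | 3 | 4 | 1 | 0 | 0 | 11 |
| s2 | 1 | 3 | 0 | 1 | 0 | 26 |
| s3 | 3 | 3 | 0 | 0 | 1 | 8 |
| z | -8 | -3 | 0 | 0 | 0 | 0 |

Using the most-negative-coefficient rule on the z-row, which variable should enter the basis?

Negative z-row entries: a: -8, b: -3.
The most negative is -8 in column a, so a enters.

a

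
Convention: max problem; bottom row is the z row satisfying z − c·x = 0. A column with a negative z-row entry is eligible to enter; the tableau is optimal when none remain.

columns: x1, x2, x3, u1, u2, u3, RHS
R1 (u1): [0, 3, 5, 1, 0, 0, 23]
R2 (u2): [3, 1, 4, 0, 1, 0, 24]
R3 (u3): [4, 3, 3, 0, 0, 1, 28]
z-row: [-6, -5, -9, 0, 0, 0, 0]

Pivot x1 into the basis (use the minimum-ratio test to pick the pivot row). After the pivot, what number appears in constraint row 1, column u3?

Ratio test on column x1 — row 1: entry 0 ≤ 0; row 2: 24/3 = 8; row 3: 28/4 = 7. Minimum is 7 at row 3 (u3 leaves); pivot element 4.
Divide row 3 by 4; eliminate column x1 from the other rows.
Row 1 update in column u3: 0 − 0·(1/4) = 0.

0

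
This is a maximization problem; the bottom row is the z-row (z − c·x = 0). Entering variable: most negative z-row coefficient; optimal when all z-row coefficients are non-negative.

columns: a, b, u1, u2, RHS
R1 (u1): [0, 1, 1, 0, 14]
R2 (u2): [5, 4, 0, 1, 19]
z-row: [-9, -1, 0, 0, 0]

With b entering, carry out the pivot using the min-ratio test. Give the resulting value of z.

Ratio test on column b — row 1: 14/1 = 14; row 2: 19/4 = 19/4. Minimum is 19/4 at row 2 (u2 leaves); pivot element 4.
Pivot on row 2; the z-row RHS becomes 0 − (-1)·(19/4) = 19/4.

19/4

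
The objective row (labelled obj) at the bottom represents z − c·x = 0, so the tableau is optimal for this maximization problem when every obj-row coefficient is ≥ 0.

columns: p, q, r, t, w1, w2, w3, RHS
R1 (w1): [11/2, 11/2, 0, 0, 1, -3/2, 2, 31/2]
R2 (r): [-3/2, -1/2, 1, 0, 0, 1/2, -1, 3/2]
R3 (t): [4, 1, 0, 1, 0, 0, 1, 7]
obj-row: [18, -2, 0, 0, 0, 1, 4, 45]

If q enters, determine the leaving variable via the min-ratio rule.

Column q entries and ratios — w1: (31/2)/(11/2) = 31/11; r: -1/2 ≤ 0, skip; t: 7/1 = 7.
Smallest ratio is 31/11 in the row of w1, so w1 leaves.

w1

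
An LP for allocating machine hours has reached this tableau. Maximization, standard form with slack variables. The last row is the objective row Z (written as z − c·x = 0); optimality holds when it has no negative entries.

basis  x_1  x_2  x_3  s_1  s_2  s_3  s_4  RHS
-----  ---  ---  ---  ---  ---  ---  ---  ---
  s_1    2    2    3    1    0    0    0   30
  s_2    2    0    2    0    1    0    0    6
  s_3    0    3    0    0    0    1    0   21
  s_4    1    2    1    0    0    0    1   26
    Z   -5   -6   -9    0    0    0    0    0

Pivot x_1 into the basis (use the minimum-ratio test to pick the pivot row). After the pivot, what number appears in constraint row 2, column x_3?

Ratio test on column x_1 — row 1: 30/2 = 15; row 2: 6/2 = 3; row 3: entry 0 ≤ 0; row 4: 26/1 = 26. Minimum is 3 at row 2 (s_2 leaves); pivot element 2.
Divide row 2 by 2; eliminate column x_1 from the other rows.
In the new row 2, the x_3 entry is the old entry divided by the pivot: 2/2 = 1.

1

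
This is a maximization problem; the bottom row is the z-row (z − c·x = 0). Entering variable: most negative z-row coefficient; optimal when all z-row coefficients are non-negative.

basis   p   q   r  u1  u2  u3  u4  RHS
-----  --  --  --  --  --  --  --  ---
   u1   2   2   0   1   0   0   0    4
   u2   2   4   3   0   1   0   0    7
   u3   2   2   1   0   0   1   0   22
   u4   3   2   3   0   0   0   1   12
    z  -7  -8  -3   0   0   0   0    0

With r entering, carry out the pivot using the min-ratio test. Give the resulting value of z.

Ratio test on column r — row 1: entry 0 ≤ 0; row 2: 7/3 = 7/3; row 3: 22/1 = 22; row 4: 12/3 = 4. Minimum is 7/3 at row 2 (u2 leaves); pivot element 3.
Pivot on row 2; the z-row RHS becomes 0 − (-3)·(7/3) = 7.

7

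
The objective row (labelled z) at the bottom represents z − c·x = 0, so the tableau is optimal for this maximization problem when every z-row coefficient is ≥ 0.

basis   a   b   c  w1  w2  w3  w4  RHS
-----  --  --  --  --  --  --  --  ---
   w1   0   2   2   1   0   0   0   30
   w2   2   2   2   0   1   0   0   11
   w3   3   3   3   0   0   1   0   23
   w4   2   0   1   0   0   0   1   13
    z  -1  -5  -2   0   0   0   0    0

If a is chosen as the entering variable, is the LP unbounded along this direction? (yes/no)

Column a has positive entries in row(s) 2, 3, 4, so the ratio test bounds it — not unbounded.

no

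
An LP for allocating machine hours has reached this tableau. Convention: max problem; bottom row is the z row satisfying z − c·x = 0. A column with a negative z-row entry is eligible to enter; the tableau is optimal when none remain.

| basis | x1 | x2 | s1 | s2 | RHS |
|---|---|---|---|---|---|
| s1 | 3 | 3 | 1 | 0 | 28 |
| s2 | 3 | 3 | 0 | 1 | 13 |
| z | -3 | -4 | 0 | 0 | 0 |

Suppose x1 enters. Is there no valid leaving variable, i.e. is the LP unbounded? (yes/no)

Column x1 has positive entries in row(s) 1, 2, so the ratio test bounds it — not unbounded.

no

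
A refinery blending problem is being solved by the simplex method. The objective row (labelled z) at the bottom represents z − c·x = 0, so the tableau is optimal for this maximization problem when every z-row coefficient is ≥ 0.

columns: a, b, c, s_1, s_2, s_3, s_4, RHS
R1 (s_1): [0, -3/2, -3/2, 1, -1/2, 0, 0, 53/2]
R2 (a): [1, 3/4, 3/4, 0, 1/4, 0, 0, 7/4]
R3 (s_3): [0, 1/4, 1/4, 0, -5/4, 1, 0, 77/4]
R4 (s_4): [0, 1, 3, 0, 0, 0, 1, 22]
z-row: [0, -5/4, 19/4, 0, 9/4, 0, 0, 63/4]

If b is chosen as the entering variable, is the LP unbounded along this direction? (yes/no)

no

Column b has positive entries in row(s) 2, 3, 4, so the ratio test bounds it — not unbounded.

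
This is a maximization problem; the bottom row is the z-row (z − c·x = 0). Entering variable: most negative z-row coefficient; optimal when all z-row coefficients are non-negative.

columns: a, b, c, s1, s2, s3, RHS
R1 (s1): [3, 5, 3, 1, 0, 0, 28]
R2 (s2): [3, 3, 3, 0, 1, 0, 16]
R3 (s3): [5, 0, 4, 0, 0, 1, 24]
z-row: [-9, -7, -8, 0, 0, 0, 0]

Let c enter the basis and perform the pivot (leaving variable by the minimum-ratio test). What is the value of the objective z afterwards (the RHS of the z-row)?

Ratio test on column c — row 1: 28/3 = 28/3; row 2: 16/3 = 16/3; row 3: 24/4 = 6. Minimum is 16/3 at row 2 (s2 leaves); pivot element 3.
Pivot on row 2; the z-row RHS becomes 0 − (-8)·(16/3) = 128/3.

128/3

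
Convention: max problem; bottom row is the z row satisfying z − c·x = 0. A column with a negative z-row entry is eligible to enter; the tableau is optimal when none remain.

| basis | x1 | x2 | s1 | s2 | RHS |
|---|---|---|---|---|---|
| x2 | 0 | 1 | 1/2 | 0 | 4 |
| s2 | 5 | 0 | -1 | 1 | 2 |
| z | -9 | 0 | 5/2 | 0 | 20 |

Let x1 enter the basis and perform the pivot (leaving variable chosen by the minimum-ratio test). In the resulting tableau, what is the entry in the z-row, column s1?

Ratio test on column x1 — row 1: entry 0 ≤ 0; row 2: 2/5 = 2/5. Minimum is 2/5 at row 2 (s2 leaves); pivot element 5.
Divide row 2 by 5; eliminate column x1 from the other rows.
z-row update in column s1: 5/2 − (-9)·(-1/5) = 7/10.

7/10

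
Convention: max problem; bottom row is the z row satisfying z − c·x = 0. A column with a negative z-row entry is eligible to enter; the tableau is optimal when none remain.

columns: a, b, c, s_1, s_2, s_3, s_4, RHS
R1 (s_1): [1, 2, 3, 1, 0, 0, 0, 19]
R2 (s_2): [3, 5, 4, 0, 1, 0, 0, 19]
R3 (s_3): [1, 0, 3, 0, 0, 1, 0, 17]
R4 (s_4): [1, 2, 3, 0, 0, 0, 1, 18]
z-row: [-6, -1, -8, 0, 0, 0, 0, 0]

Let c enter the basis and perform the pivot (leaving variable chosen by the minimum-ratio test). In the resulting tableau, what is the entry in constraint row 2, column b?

Ratio test on column c — row 1: 19/3 = 19/3; row 2: 19/4 = 19/4; row 3: 17/3 = 17/3; row 4: 18/3 = 6. Minimum is 19/4 at row 2 (s_2 leaves); pivot element 4.
Divide row 2 by 4; eliminate column c from the other rows.
In the new row 2, the b entry is the old entry divided by the pivot: 5/4 = 5/4.

5/4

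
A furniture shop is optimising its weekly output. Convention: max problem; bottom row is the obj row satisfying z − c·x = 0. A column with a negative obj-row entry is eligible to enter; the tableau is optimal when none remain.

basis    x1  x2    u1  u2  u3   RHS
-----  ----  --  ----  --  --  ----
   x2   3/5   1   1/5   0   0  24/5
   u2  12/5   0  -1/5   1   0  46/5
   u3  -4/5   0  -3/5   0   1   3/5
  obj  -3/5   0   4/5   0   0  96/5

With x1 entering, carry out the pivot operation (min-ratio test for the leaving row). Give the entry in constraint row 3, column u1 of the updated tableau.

-2/3

Ratio test on column x1 — row 1: (24/5)/(3/5) = 8; row 2: (46/5)/(12/5) = 23/6; row 3: entry -4/5 ≤ 0. Minimum is 23/6 at row 2 (u2 leaves); pivot element 12/5.
Divide row 2 by 12/5; eliminate column x1 from the other rows.
Row 3 update in column u1: -3/5 − (-4/5)·(-1/12) = -2/3.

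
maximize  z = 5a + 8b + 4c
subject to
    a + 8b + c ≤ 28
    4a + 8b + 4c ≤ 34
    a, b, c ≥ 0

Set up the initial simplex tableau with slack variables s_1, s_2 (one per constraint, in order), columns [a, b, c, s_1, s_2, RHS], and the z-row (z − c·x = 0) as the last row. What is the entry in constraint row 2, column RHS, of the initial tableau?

The RHS of constraint 2 is b_2 = 34.

34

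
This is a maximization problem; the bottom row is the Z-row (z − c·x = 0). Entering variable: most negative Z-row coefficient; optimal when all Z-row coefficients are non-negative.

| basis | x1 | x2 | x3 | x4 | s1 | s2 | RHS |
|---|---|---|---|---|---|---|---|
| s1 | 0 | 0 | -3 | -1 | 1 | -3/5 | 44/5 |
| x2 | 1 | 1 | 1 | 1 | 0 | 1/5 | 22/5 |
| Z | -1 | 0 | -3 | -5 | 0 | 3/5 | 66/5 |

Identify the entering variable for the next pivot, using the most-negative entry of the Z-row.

x4

Negative Z-row entries: x1: -1, x3: -3, x4: -5.
The most negative is -5 in column x4, so x4 enters.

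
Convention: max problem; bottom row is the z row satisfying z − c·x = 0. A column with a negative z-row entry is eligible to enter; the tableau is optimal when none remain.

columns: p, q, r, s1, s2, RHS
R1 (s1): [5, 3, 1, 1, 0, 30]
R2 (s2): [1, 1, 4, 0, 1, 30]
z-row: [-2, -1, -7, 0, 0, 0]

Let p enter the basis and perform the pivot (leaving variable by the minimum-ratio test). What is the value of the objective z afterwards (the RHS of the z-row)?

12

Ratio test on column p — row 1: 30/5 = 6; row 2: 30/1 = 30. Minimum is 6 at row 1 (s1 leaves); pivot element 5.
Pivot on row 1; the z-row RHS becomes 0 − (-2)·6 = 12.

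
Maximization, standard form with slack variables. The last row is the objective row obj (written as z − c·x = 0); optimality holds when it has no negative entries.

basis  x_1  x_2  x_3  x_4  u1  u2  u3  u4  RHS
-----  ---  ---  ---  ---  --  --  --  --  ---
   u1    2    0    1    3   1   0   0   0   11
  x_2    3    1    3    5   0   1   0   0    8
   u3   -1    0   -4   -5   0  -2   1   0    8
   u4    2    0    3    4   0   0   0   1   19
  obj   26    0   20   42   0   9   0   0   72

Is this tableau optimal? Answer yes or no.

yes

Every obj-row coefficient is ≥ 0, so the tableau is optimal.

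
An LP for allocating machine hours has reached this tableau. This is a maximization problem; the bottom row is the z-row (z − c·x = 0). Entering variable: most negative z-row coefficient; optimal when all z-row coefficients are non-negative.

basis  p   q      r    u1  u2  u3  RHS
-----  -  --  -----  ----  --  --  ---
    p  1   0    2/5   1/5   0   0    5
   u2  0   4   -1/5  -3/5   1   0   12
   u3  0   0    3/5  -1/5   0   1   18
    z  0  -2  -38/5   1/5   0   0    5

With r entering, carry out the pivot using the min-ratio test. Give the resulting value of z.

Ratio test on column r — row 1: 5/(2/5) = 25/2; row 2: entry -1/5 ≤ 0; row 3: 18/(3/5) = 30. Minimum is 25/2 at row 1 (p leaves); pivot element 2/5.
Pivot on row 1; the z-row RHS becomes 5 − (-38/5)·(25/2) = 100.

100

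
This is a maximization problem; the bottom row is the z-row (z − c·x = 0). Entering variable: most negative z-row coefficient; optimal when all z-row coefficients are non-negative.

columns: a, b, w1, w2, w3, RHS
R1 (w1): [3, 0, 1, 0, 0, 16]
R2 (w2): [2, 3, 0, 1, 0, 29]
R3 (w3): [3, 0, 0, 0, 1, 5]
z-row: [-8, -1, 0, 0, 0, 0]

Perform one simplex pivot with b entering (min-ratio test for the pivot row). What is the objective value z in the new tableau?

29/3

Ratio test on column b — row 1: entry 0 ≤ 0; row 2: 29/3 = 29/3; row 3: entry 0 ≤ 0. Minimum is 29/3 at row 2 (w2 leaves); pivot element 3.
Pivot on row 2; the z-row RHS becomes 0 − (-1)·(29/3) = 29/3.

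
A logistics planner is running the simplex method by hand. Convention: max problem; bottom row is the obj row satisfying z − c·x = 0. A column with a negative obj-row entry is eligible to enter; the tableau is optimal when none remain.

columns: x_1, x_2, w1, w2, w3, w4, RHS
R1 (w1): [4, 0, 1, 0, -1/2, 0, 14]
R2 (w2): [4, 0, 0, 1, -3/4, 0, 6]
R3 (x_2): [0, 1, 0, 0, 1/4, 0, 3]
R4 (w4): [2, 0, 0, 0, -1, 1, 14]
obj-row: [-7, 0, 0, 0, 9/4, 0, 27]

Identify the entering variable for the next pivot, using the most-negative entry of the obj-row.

Negative obj-row entries: x_1: -7.
The most negative is -7 in column x_1, so x_1 enters.

x_1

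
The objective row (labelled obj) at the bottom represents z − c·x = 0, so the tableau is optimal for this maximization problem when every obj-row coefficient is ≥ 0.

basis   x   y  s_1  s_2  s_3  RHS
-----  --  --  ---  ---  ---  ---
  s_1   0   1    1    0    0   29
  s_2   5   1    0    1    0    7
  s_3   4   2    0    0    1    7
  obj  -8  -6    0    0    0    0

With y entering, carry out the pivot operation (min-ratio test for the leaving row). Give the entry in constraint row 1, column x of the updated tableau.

-2

Ratio test on column y — row 1: 29/1 = 29; row 2: 7/1 = 7; row 3: 7/2 = 7/2. Minimum is 7/2 at row 3 (s_3 leaves); pivot element 2.
Divide row 3 by 2; eliminate column y from the other rows.
Row 1 update in column x: 0 − 1·2 = -2.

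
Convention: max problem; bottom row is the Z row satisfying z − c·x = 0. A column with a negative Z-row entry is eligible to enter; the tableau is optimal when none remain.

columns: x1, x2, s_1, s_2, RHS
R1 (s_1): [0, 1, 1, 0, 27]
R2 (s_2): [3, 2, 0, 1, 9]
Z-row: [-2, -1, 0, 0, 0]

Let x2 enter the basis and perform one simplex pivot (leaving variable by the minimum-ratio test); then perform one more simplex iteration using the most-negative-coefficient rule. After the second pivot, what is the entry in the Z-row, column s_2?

2/3

Ratio test on column x2 — row 1: 27/1 = 27; row 2: 9/2 = 9/2. Minimum is 9/2 at row 2 (s_2 leaves); pivot element 2.
Divide row 2 by 2; eliminate column x2 from the other rows.
Second iteration: most negative Z-row entry is -1/2 in column x1, so x1 enters.
Ratio test on column x1 — row 1: entry -3/2 ≤ 0; row 2: (9/2)/(3/2) = 3. Minimum is 3 at row 2 (x2 leaves); pivot element 3/2.
Divide row 2 by 3/2; eliminate column x1 from the other rows.
After both pivots, the entry at the Z-row, column s_2 is 2/3.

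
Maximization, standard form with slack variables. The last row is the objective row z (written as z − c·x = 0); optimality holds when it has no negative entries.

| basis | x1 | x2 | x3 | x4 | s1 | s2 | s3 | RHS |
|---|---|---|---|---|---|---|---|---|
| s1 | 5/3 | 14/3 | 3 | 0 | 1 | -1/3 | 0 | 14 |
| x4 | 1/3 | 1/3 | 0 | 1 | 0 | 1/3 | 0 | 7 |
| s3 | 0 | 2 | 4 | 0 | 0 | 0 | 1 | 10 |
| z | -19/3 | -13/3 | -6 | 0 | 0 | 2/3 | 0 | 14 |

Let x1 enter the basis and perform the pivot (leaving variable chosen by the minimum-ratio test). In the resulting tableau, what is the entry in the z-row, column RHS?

336/5

Ratio test on column x1 — row 1: 14/(5/3) = 42/5; row 2: 7/(1/3) = 21; row 3: entry 0 ≤ 0. Minimum is 42/5 at row 1 (s1 leaves); pivot element 5/3.
Divide row 1 by 5/3; eliminate column x1 from the other rows.
z-row update in column RHS: 14 − (-19/3)·(42/5) = 336/5.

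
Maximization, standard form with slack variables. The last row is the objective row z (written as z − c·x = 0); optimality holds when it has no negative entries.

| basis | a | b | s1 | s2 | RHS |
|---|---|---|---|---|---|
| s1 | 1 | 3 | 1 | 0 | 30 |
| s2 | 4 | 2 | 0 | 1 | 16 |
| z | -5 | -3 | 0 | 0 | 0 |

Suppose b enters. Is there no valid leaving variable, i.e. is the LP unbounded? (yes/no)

no

Column b has positive entries in row(s) 1, 2, so the ratio test bounds it — not unbounded.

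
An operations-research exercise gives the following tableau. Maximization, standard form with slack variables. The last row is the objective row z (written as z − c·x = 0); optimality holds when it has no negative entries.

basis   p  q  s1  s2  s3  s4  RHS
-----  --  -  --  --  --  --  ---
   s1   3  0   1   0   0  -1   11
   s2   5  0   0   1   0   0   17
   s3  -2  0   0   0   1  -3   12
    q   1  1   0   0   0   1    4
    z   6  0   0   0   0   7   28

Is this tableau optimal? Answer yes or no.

Every z-row coefficient is ≥ 0, so the tableau is optimal.

yes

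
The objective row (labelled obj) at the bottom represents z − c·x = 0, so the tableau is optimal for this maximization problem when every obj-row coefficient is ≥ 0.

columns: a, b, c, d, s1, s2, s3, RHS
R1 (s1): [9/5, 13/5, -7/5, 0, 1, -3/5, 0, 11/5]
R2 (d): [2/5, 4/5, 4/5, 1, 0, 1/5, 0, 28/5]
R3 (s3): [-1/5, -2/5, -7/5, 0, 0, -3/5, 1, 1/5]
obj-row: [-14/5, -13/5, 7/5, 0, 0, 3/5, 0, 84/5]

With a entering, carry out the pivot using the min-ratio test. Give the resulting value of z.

Ratio test on column a — row 1: (11/5)/(9/5) = 11/9; row 2: (28/5)/(2/5) = 14; row 3: entry -1/5 ≤ 0. Minimum is 11/9 at row 1 (s1 leaves); pivot element 9/5.
Pivot on row 1; the obj-row RHS becomes 84/5 − (-14/5)·(11/9) = 182/9.

182/9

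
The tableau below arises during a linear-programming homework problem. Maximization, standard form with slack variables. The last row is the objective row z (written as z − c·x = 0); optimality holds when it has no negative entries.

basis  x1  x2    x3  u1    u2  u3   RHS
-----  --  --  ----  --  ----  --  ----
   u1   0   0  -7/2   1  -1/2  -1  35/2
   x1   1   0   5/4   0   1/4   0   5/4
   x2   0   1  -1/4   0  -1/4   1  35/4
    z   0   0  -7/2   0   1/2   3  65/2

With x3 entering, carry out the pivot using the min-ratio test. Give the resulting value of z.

36

Ratio test on column x3 — row 1: entry -7/2 ≤ 0; row 2: (5/4)/(5/4) = 1; row 3: entry -1/4 ≤ 0. Minimum is 1 at row 2 (x1 leaves); pivot element 5/4.
Pivot on row 2; the z-row RHS becomes 65/2 − (-7/2)·1 = 36.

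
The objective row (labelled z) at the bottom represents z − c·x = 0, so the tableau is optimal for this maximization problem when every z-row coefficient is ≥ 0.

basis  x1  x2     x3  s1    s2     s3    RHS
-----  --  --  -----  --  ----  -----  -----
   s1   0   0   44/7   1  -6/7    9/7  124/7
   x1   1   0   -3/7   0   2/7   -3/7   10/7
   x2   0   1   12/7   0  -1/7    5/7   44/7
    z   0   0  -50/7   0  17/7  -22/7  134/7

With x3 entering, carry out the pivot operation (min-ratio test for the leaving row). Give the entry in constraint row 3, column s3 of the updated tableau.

Ratio test on column x3 — row 1: (124/7)/(44/7) = 31/11; row 2: entry -3/7 ≤ 0; row 3: (44/7)/(12/7) = 11/3. Minimum is 31/11 at row 1 (s1 leaves); pivot element 44/7.
Divide row 1 by 44/7; eliminate column x3 from the other rows.
Row 3 update in column s3: 5/7 − (12/7)·(9/44) = 4/11.

4/11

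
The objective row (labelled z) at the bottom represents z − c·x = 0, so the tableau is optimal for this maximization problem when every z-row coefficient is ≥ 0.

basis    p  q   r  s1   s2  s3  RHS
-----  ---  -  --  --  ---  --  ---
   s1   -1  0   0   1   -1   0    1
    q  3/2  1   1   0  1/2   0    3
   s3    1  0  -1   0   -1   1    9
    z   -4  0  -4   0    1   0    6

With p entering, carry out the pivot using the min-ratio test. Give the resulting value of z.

14

Ratio test on column p — row 1: entry -1 ≤ 0; row 2: 3/(3/2) = 2; row 3: 9/1 = 9. Minimum is 2 at row 2 (q leaves); pivot element 3/2.
Pivot on row 2; the z-row RHS becomes 6 − (-4)·2 = 14.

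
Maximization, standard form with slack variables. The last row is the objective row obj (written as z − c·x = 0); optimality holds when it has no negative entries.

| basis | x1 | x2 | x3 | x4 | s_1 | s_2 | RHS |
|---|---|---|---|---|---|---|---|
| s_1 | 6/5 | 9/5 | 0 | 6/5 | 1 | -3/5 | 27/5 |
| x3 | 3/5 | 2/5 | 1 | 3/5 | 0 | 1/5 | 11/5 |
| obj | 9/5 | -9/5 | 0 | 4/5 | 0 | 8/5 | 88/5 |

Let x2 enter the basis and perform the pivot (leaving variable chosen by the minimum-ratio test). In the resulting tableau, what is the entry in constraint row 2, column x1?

1/3

Ratio test on column x2 — row 1: (27/5)/(9/5) = 3; row 2: (11/5)/(2/5) = 11/2. Minimum is 3 at row 1 (s_1 leaves); pivot element 9/5.
Divide row 1 by 9/5; eliminate column x2 from the other rows.
Row 2 update in column x1: 3/5 − (2/5)·(2/3) = 1/3.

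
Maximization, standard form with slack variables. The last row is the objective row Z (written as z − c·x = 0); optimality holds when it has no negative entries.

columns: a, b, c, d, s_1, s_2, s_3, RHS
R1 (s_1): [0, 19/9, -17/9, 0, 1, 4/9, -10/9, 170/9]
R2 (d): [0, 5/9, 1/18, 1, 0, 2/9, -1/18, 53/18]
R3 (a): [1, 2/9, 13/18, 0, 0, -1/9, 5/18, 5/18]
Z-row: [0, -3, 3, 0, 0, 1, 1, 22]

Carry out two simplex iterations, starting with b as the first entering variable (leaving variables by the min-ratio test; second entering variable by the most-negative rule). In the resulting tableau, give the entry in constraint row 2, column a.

-5

Ratio test on column b — row 1: (170/9)/(19/9) = 170/19; row 2: (53/18)/(5/9) = 53/10; row 3: (5/18)/(2/9) = 5/4. Minimum is 5/4 at row 3 (a leaves); pivot element 2/9.
Divide row 3 by 2/9; eliminate column b from the other rows.
Second iteration: most negative Z-row entry is -1/2 in column s_2, so s_2 enters.
Ratio test on column s_2 — row 1: (65/4)/(3/2) = 65/6; row 2: (9/4)/(1/2) = 9/2; row 3: entry -1/2 ≤ 0. Minimum is 9/2 at row 2 (d leaves); pivot element 1/2.
Divide row 2 by 1/2; eliminate column s_2 from the other rows.
After both pivots, the entry at constraint row 2, column a is -5.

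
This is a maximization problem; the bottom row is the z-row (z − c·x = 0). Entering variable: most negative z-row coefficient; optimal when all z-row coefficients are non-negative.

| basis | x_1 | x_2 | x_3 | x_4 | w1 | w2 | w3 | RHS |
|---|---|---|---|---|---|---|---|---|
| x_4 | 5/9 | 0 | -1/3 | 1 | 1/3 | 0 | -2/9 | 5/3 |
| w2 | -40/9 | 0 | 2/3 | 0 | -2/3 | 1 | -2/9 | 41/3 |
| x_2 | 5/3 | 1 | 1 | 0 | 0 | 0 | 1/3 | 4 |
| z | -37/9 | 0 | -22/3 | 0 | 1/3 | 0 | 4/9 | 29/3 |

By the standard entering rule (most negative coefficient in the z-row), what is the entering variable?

Negative z-row entries: x_1: -37/9, x_3: -22/3.
The most negative is -22/3 in column x_3, so x_3 enters.

x_3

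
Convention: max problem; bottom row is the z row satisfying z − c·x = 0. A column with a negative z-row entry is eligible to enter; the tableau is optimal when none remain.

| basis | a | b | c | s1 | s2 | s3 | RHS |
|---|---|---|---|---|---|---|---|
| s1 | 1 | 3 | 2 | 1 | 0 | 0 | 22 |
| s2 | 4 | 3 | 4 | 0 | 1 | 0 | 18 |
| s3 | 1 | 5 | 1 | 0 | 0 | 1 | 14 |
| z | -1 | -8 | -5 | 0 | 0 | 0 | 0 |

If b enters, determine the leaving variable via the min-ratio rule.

Column b entries and ratios — s1: 22/3 = 22/3; s2: 18/3 = 6; s3: 14/5 = 14/5.
Smallest ratio is 14/5 in the row of s3, so s3 leaves.

s3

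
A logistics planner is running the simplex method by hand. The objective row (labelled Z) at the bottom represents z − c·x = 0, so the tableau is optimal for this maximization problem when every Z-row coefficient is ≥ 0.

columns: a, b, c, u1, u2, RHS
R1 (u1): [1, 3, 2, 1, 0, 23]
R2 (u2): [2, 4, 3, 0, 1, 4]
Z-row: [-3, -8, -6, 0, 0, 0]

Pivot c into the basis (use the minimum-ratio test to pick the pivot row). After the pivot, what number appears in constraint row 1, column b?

Ratio test on column c — row 1: 23/2 = 23/2; row 2: 4/3 = 4/3. Minimum is 4/3 at row 2 (u2 leaves); pivot element 3.
Divide row 2 by 3; eliminate column c from the other rows.
Row 1 update in column b: 3 − 2·(4/3) = 1/3.

1/3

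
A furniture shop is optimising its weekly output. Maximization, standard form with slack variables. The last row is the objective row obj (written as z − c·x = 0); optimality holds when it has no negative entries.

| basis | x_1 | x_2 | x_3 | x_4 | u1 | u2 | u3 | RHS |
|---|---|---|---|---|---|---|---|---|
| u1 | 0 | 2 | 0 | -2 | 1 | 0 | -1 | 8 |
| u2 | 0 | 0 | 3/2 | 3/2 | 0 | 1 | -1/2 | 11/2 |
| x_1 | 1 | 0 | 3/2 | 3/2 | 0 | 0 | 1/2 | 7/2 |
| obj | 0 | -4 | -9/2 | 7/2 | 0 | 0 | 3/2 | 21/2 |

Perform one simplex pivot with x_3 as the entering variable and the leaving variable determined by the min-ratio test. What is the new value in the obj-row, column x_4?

Ratio test on column x_3 — row 1: entry 0 ≤ 0; row 2: (11/2)/(3/2) = 11/3; row 3: (7/2)/(3/2) = 7/3. Minimum is 7/3 at row 3 (x_1 leaves); pivot element 3/2.
Divide row 3 by 3/2; eliminate column x_3 from the other rows.
obj-row update in column x_4: 7/2 − (-9/2)·1 = 8.

8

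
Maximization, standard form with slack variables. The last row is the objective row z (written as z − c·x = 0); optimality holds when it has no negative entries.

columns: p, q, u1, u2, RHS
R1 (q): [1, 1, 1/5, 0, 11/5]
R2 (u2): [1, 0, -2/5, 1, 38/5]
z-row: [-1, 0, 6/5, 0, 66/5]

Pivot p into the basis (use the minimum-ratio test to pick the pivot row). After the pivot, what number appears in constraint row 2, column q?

-1

Ratio test on column p — row 1: (11/5)/1 = 11/5; row 2: (38/5)/1 = 38/5. Minimum is 11/5 at row 1 (q leaves); pivot element 1.
Divide row 1 by 1; eliminate column p from the other rows.
Row 2 update in column q: 0 − 1·1 = -1.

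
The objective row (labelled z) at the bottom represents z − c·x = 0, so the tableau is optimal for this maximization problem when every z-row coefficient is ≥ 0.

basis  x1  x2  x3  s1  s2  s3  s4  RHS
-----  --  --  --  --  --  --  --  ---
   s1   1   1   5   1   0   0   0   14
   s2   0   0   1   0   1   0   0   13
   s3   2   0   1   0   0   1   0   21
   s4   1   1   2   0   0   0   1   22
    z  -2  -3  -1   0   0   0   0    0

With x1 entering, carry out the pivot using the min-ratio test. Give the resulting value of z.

21

Ratio test on column x1 — row 1: 14/1 = 14; row 2: entry 0 ≤ 0; row 3: 21/2 = 21/2; row 4: 22/1 = 22. Minimum is 21/2 at row 3 (s3 leaves); pivot element 2.
Pivot on row 3; the z-row RHS becomes 0 − (-2)·(21/2) = 21.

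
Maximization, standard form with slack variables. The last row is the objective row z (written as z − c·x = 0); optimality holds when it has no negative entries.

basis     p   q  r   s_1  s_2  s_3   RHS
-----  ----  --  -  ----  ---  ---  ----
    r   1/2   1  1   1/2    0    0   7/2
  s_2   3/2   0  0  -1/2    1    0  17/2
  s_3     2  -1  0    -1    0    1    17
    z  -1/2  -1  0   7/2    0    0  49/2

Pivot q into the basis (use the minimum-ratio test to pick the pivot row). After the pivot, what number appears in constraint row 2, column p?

Ratio test on column q — row 1: (7/2)/1 = 7/2; row 2: entry 0 ≤ 0; row 3: entry -1 ≤ 0. Minimum is 7/2 at row 1 (r leaves); pivot element 1.
Divide row 1 by 1; eliminate column q from the other rows.
Row 2 update in column p: 3/2 − 0·(1/2) = 3/2.

3/2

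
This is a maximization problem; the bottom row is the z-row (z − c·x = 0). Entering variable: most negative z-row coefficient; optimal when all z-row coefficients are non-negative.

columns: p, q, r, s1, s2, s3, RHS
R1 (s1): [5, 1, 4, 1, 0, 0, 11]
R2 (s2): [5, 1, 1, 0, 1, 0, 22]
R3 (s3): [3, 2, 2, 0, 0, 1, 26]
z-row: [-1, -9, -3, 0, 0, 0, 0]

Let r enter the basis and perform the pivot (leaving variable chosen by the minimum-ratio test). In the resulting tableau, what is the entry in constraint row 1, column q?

1/4

Ratio test on column r — row 1: 11/4 = 11/4; row 2: 22/1 = 22; row 3: 26/2 = 13. Minimum is 11/4 at row 1 (s1 leaves); pivot element 4.
Divide row 1 by 4; eliminate column r from the other rows.
In the new row 1, the q entry is the old entry divided by the pivot: 1/4 = 1/4.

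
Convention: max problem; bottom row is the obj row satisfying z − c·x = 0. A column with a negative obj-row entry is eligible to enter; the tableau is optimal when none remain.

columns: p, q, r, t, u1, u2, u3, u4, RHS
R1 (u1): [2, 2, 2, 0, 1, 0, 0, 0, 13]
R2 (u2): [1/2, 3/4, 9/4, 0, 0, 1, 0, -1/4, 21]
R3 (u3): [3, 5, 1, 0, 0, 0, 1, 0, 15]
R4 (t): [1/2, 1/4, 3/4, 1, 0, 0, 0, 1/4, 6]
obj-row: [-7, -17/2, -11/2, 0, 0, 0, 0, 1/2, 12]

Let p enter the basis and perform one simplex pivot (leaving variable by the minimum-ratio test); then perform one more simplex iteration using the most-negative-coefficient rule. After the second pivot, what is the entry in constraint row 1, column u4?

Ratio test on column p — row 1: 13/2 = 13/2; row 2: 21/(1/2) = 42; row 3: 15/3 = 5; row 4: 6/(1/2) = 12. Minimum is 5 at row 3 (u3 leaves); pivot element 3.
Divide row 3 by 3; eliminate column p from the other rows.
Second iteration: most negative obj-row entry is -19/6 in column r, so r enters.
Ratio test on column r — row 1: 3/(4/3) = 9/4; row 2: (37/2)/(25/12) = 222/25; row 3: 5/(1/3) = 15; row 4: (7/2)/(7/12) = 6. Minimum is 9/4 at row 1 (u1 leaves); pivot element 4/3.
Divide row 1 by 4/3; eliminate column r from the other rows.
After both pivots, the entry at constraint row 1, column u4 is 0.

0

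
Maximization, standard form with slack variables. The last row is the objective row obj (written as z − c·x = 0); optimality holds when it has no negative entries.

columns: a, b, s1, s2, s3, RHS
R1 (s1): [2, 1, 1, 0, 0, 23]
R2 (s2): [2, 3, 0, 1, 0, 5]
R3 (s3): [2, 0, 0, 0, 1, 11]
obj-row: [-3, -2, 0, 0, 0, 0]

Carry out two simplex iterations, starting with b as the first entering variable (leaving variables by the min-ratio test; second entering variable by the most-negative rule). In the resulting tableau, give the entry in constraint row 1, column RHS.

Ratio test on column b — row 1: 23/1 = 23; row 2: 5/3 = 5/3; row 3: entry 0 ≤ 0. Minimum is 5/3 at row 2 (s2 leaves); pivot element 3.
Divide row 2 by 3; eliminate column b from the other rows.
Second iteration: most negative obj-row entry is -5/3 in column a, so a enters.
Ratio test on column a — row 1: (64/3)/(4/3) = 16; row 2: (5/3)/(2/3) = 5/2; row 3: 11/2 = 11/2. Minimum is 5/2 at row 2 (b leaves); pivot element 2/3.
Divide row 2 by 2/3; eliminate column a from the other rows.
After both pivots, the entry at constraint row 1, column RHS is 18.

18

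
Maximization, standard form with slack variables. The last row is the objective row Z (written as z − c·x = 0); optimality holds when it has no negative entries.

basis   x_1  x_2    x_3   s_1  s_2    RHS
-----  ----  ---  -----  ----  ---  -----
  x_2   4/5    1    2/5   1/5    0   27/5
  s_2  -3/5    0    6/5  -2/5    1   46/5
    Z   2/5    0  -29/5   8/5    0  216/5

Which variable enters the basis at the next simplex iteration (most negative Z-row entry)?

Negative Z-row entries: x_3: -29/5.
The most negative is -29/5 in column x_3, so x_3 enters.

x_3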